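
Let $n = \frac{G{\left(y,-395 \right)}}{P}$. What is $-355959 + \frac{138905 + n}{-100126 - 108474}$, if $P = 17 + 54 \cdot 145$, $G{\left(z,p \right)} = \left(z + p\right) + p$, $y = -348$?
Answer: $- \frac{582664752934197}{1636884200} \approx -3.5596 \cdot 10^{5}$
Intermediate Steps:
$G{\left(z,p \right)} = z + 2 p$ ($G{\left(z,p \right)} = \left(p + z\right) + p = z + 2 p$)
$P = 7847$ ($P = 17 + 7830 = 7847$)
$n = - \frac{1138}{7847}$ ($n = \frac{-348 + 2 \left(-395\right)}{7847} = \left(-348 - 790\right) \frac{1}{7847} = \left(-1138\right) \frac{1}{7847} = - \frac{1138}{7847} \approx -0.14502$)
$-355959 + \frac{138905 + n}{-100126 - 108474} = -355959 + \frac{138905 - \frac{1138}{7847}}{-100126 - 108474} = -355959 + \frac{1089986397}{7847 \left(-208600\right)} = -355959 + \frac{1089986397}{7847} \left(- \frac{1}{208600}\right) = -355959 - \frac{1089986397}{1636884200} = - \frac{582664752934197}{1636884200}$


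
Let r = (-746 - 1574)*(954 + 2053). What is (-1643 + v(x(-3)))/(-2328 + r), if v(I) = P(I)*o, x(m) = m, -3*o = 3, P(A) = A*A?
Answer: 413/1744642 ≈ 0.00023672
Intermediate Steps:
P(A) = A²
o = -1 (o = -⅓*3 = -1)
v(I) = -I² (v(I) = I²*(-1) = -I²)
r = -6976240 (r = -2320*3007 = -6976240)
(-1643 + v(x(-3)))/(-2328 + r) = (-1643 - 1*(-3)²)/(-2328 - 6976240) = (-1643 - 1*9)/(-6978568) = (-1643 - 9)*(-1/6978568) = -1652*(-1/6978568) = 413/1744642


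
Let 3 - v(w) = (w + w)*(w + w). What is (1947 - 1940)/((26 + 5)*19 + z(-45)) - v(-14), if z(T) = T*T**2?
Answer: 70708609/90536 ≈ 781.00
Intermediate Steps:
z(T) = T**3
v(w) = 3 - 4*w**2 (v(w) = 3 - (w + w)*(w + w) = 3 - 2*w*2*w = 3 - 4*w**2)
(1947 - 1940)/((26 + 5)*19 + z(-45)) - v(-14) = (1947 - 1940)/((26 + 5)*19 + (-45)**3) - (3 - 4*(-14)**2) = 7/(31*19 - 91125) - (3 - 4*196) = 7/(589 - 91125) - (3 - 784) = 7/(-90536) - 1*(-781) = 7*(-1/90536) + 781 = -7/90536 + 781 = 70708609/90536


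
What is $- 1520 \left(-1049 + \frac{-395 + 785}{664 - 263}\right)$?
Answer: $\frac{638793680}{401} \approx 1.593 \cdot 10^{6}$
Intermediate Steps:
$- 1520 \left(-1049 + \frac{-395 + 785}{664 - 263}\right) = - 1520 \left(-1049 + \frac{390}{401}\right) = \left(-1520\right) \left(- \frac{420259}{401}\right) = \frac{638793680}{401}$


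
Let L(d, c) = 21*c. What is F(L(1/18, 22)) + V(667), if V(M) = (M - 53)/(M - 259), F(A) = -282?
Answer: -57221/204 ≈ -280.50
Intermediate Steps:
V(M) = (-53 + M)/(-259 + M)
F(L(1/18, 22)) + V(667) = -282 + (-53 + 667)/(-259 + 667) = -282 + 614/408 = -282 + (1/408)*614 = -282 + 307/204 = -57221/204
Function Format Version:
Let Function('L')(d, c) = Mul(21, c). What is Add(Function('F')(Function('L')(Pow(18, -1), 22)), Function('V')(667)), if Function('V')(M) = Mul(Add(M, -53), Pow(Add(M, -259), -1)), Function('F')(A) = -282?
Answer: Rational(-57221, 204) ≈ -280.50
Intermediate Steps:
Function('V')(M) = Mul(Pow(Add(-259, M), -1), Add(-53, M)) (Function('V')(M) = Mul(Add(-53, M), Pow(Add(-259, M), -1)) = Mul(Pow(Add(-259, M), -1), Add(-53, M)))
Add(Function('F')(Function('L')(Pow(18, -1), 22)), Function('V')(667)) = Add(-282, Mul(Pow(Add(-259, 667), -1), Add(-53, 667))) = Add(-282, Mul(Pow(408, -1), 614)) = Add(-282, Mul(Rational(1, 408), 614)) = Add(-282, Rational(307, 204)) = Rational(-57221, 204)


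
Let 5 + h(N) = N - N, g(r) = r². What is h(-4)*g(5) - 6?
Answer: -131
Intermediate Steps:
h(N) = -5 (h(N) = -5 + (N - N) = -5 + 0 = -5)
h(-4)*g(5) - 6 = -5*5² - 6 = -5*25 - 6 = -125 - 6 = -131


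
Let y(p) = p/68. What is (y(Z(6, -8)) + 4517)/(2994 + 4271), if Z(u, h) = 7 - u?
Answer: 307157/494020 ≈ 0.62175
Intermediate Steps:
y(p) = p/68 (y(p) = p*(1/68) = p/68)
(y(Z(6, -8)) + 4517)/(2994 + 4271) = ((7 - 1*6)/68 + 4517)/(2994 + 4271) = ((7 - 6)/68 + 4517)/7265 = ((1/68)*1 + 4517)*(1/7265) = (1/68 + 4517)*(1/7265) = (307157/68)*(1/7265) = 307157/494020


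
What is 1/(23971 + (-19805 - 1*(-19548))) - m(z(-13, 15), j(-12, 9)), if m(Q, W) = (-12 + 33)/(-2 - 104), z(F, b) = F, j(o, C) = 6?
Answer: 124525/628421 ≈ 0.19816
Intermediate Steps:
m(Q, W) = -21/106 (m(Q, W) = 21/(-106) = 21*(-1/106) = -21/106)
1/(23971 + (-19805 - 1*(-19548))) - m(z(-13, 15), j(-12, 9)) = 1/(23971 + (-19805 - 1*(-19548))) - 1*(-21/106) = 1/(23971 + (-19805 + 19548)) + 21/106 = 1/(23971 - 257) + 21/106 = 1/23714 + 21/106 = 124525/628421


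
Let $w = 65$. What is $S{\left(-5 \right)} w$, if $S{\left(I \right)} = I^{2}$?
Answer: $1625$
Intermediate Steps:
$S{\left(-5 \right)} w = \left(-5\right)^{2} \cdot 65 = 25 \cdot 65 = 1625$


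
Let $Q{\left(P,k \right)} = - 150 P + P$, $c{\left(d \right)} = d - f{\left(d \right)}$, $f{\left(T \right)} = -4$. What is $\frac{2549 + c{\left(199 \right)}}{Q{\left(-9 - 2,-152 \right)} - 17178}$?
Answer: $- \frac{2752}{15539} \approx -0.1771$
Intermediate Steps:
$c{\left(d \right)} = 4 + d$ ($c{\left(d \right)} = d - -4 = d + 4 = 4 + d$)
$Q{\left(P,k \right)} = - 149 P$
$\frac{2549 + c{\left(199 \right)}}{Q{\left(-9 - 2,-152 \right)} - 17178} = \frac{2549 + \left(4 + 199\right)}{- 149 \left(-9 - 2\right) - 17178} = \frac{2549 + 203}{- 149 \left(-9 - 2\right) - 17178} = \frac{2752}{\left(-149\right) \left(-11\right) - 17178} = \frac{2752}{1639 - 17178} = \frac{2752}{-15539} = 2752 \left(- \frac{1}{15539}\right) = - \frac{2752}{15539}$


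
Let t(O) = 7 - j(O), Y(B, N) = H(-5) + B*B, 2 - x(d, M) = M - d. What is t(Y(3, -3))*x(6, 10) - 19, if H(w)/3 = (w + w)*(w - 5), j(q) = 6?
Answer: -21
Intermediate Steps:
x(d, M) = 2 + d - M (x(d, M) = 2 - (M - d) = 2 + (d - M) = 2 + d - M)
H(w) = 6*w*(-5 + w) (H(w) = 3*((w + w)*(w - 5)) = 3*((2*w)*(-5 + w)) = 3*(2*w*(-5 + w)) = 6*w*(-5 + w))
Y(B, N) = 300 + B² (Y(B, N) = 6*(-5)*(-5 - 5) + B*B = 6*(-5)*(-10) + B² = 300 + B²)
t(O) = 1 (t(O) = 7 - 1*6 = 7 - 6 = 1)
t(Y(3, -3))*x(6, 10) - 19 = 1*(2 + 6 - 1*10) - 19 = 1*(2 + 6 - 10) - 19 = 1*(-2) - 19 = -2 - 19 = -21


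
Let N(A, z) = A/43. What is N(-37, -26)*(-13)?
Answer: 481/43 ≈ 11.186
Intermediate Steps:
N(A, z) = A/43
N(-37, -26)*(-13) = ((1/43)*(-37))*(-13) = -37/43*(-13) = 481/43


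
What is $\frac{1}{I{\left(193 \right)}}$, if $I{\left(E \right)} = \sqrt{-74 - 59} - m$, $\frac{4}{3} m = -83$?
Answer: $\frac{996}{64129} - \frac{16 i \sqrt{133}}{64129} \approx 0.015531 - 0.0028773 i$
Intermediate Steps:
$m = - \frac{249}{4}$ ($m = \frac{3}{4} \left(-83\right) = - \frac{249}{4} \approx -62.25$)
$I{\left(E \right)} = \frac{249}{4} + i \sqrt{133}$ ($I{\left(E \right)} = \sqrt{-74 - 59} - - \frac{249}{4} = \sqrt{-133} + \frac{249}{4} = i \sqrt{133} + \frac{249}{4} = \frac{249}{4} + i \sqrt{133}$)
$\frac{1}{I{\left(193 \right)}} = \frac{1}{\frac{249}{4} + i \sqrt{133}}$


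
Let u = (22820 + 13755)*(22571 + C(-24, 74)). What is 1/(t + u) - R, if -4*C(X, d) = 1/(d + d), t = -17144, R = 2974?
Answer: -1453412044231406/488706134577 ≈ -2974.0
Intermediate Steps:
C(X, d) = -1/(8*d) (C(X, d) = -1/(4*(d + d)) = -1/(2*d)/4 = -1/(8*d))
u = 488716283825/592 (u = (22820 + 13755)*(22571 - ⅛/74) = 36575*(22571 - ⅛*1/74) = 36575*(22571 - 1/592) = 36575*(13362031/592) = 488716283825/592 ≈ 8.2553e+8)
1/(t + u) - R = 1/(-17144 + 488716283825/592) - 1*2974 = 1/(488706134577/592) - 2974 = 592/488706134577 - 2974 = -1453412044231406/488706134577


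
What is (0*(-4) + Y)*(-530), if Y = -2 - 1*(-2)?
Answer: 0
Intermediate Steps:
Y = 0 (Y = -2 + 2 = 0)
(0*(-4) + Y)*(-530) = (0*(-4) + 0)*(-530) = (0 + 0)*(-530) = 0*(-530) = 0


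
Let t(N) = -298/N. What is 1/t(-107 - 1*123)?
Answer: 115/149 ≈ 0.77181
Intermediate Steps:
1/t(-107 - 1*123) = 1/(-298/(-107 - 1*123)) = 1/(-298/(-107 - 123)) = 1/(-298/(-230)) = 1/(-298*(-1/230)) = 1/(149/115) = 115/149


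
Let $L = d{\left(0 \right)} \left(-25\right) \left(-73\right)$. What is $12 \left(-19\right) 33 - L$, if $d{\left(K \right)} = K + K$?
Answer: $-7524$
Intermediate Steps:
$d{\left(K \right)} = 2 K$
$L = 0$ ($L = 2 \cdot 0 \left(-25\right) \left(-73\right) = 0 \left(-25\right) \left(-73\right) = 0 \left(-73\right) = 0$)
$12 \left(-19\right) 33 - L = 12 \left(-19\right) 33 - 0 = \left(-228\right) 33 + 0 = -7524 + 0 = -7524$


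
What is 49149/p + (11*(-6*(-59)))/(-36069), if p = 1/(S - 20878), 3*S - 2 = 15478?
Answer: -844368712444/1093 ≈ -7.7252e+8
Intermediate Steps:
S = 5160 (S = ⅔ + (⅓)*15478 = ⅔ + 15478/3 = 5160)
p = -1/15718 (p = 1/(5160 - 20878) = 1/(-15718) = -1/15718 ≈ -6.3621e-5)
49149/p + (11*(-6*(-59)))/(-36069) = 49149/(-1/15718) + (11*(-6*(-59)))/(-36069) = 49149*(-15718) + (11*354)*(-1/36069) = -772523982 + 3894*(-1/36069) = -772523982 - 118/1093 = -844368712444/1093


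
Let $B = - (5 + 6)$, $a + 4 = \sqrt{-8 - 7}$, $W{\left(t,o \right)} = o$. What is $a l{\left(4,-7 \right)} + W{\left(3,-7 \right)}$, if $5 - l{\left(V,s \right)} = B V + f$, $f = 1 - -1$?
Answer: $-195 + 47 i \sqrt{15} \approx -195.0 + 182.03 i$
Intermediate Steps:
$a = -4 + i \sqrt{15}$ ($a = -4 + \sqrt{-8 - 7} = -4 + \sqrt{-15} = -4 + i \sqrt{15} \approx -4.0 + 3.873 i$)
$B = -11$ ($B = \left(-1\right) 11 = -11$)
$f = 2$ ($f = 1 + 1 = 2$)
$l{\left(V,s \right)} = 3 + 11 V$ ($l{\left(V,s \right)} = 5 - \left(- 11 V + 2\right) = 5 - \left(2 - 11 V\right) = 5 + \left(-2 + 11 V\right) = 3 + 11 V$)
$a l{\left(4,-7 \right)} + W{\left(3,-7 \right)} = \left(-4 + i \sqrt{15}\right) \left(3 + 11 \cdot 4\right) - 7 = \left(-4 + i \sqrt{15}\right) \left(3 + 44\right) - 7 = \left(-4 + i \sqrt{15}\right) 47 - 7 = \left(-188 + 47 i \sqrt{15}\right) - 7 = -195 + 47 i \sqrt{15}$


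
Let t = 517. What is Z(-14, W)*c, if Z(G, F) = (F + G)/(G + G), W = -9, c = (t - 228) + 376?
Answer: 2185/4 ≈ 546.25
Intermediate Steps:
c = 665 (c = (517 - 228) + 376 = 289 + 376 = 665)
Z(G, F) = (F + G)/(2*G) (Z(G, F) = (F + G)/((2*G)) = (F + G)*(1/(2*G)) = (F + G)/(2*G))
Z(-14, W)*c = ((½)*(-9 - 14)/(-14))*665 = ((½)*(-1/14)*(-23))*665 = (23/28)*665 = 2185/4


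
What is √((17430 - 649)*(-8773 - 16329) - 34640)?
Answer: I*√421271302 ≈ 20525.0*I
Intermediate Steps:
√((17430 - 649)*(-8773 - 16329) - 34640) = √(16781*(-25102) - 34640) = √(-421236662 - 34640) = √(-421271302) = I*√421271302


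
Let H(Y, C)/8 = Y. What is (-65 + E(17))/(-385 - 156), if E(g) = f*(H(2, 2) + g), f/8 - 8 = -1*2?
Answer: -1519/541 ≈ -2.8078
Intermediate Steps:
f = 48 (f = 64 + 8*(-1*2) = 64 + 8*(-2) = 64 - 16 = 48)
H(Y, C) = 8*Y
E(g) = 768 + 48*g (E(g) = 48*(8*2 + g) = 48*(16 + g) = 768 + 48*g)
(-65 + E(17))/(-385 - 156) = (-65 + (768 + 48*17))/(-385 - 156) = (-65 + (768 + 816))/(-541) = (-65 + 1584)*(-1/541) = 1519*(-1/541) = -1519/541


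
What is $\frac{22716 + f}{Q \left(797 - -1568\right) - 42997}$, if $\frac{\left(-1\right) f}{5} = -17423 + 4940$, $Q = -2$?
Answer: $- \frac{9459}{5303} \approx -1.7837$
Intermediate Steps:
$f = 62415$ ($f = - 5 \left(-17423 + 4940\right) = \left(-5\right) \left(-12483\right) = 62415$)
$\frac{22716 + f}{Q \left(797 - -1568\right) - 42997} = \frac{22716 + 62415}{- 2 \left(797 - -1568\right) - 42997} = \frac{85131}{- 2 \left(797 + 1568\right) - 42997} = \frac{85131}{\left(-2\right) 2365 - 42997} = \frac{85131}{-4730 - 42997} = \frac{85131}{-47727} = 85131 \left(- \frac{1}{47727}\right) = - \frac{9459}{5303}$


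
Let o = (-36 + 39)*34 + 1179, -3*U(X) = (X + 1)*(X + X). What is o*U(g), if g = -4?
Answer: -10248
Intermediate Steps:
U(X) = -2*X*(1 + X)/3 (U(X) = -(X + 1)*(X + X)/3 = -(1 + X)*2*X/3 = -2*X*(1 + X)/3)
o = 1281 (o = 3*34 + 1179 = 102 + 1179 = 1281)
o*U(g) = 1281*(-⅔*(-4)*(1 - 4)) = 1281*(-⅔*(-4)*(-3)) = 1281*(-8) = -10248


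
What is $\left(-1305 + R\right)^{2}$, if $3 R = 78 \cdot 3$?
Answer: $1505529$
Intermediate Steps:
$R = 78$ ($R = \frac{78 \cdot 3}{3} = \frac{1}{3} \cdot 234 = 78$)
$\left(-1305 + R\right)^{2} = \left(-1305 + 78\right)^{2} = \left(-1227\right)^{2} = 1505529$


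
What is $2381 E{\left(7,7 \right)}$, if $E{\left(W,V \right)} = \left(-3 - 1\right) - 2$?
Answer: $-14286$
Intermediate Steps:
$E{\left(W,V \right)} = -6$ ($E{\left(W,V \right)} = -4 - 2 = -6$)
$2381 E{\left(7,7 \right)} = 2381 \left(-6\right) = -14286$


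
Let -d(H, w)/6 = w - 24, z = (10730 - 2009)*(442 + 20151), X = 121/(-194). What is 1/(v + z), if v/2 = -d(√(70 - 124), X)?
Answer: 97/17420351979 ≈ 5.5682e-9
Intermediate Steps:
X = -121/194 (X = 121*(-1/194) = -121/194 ≈ -0.62371)
z = 179591553 (z = 8721*20593 = 179591553)
d(H, w) = 144 - 6*w (d(H, w) = -6*(w - 24) = -6*(-24 + w) = 144 - 6*w)
v = -28662/97 (v = 2*(-(144 - 6*(-121/194))) = 2*(-(144 + 363/97)) = 2*(-1*14331/97) = 2*(-14331/97) = -28662/97 ≈ -295.48)
1/(v + z) = 1/(-28662/97 + 179591553) = 1/(17420351979/97) = 97/17420351979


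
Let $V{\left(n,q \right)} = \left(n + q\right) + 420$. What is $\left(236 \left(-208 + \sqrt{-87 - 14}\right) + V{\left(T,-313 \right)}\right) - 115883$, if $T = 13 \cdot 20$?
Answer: $-164604 + 236 i \sqrt{101} \approx -1.646 \cdot 10^{5} + 2371.8 i$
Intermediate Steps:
$T = 260$
$V{\left(n,q \right)} = 420 + n + q$
$\left(236 \left(-208 + \sqrt{-87 - 14}\right) + V{\left(T,-313 \right)}\right) - 115883 = \left(236 \left(-208 + \sqrt{-87 - 14}\right) + \left(420 + 260 - 313\right)\right) - 115883 = \left(236 \left(-208 + \sqrt{-101}\right) + 367\right) - 115883 = \left(236 \left(-208 + i \sqrt{101}\right) + 367\right) - 115883 = \left(\left(-49088 + 236 i \sqrt{101}\right) + 367\right) - 115883 = \left(-48721 + 236 i \sqrt{101}\right) - 115883 = -164604 + 236 i \sqrt{101}$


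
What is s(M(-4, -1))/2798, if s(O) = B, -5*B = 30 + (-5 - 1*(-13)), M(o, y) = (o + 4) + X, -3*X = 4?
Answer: -19/6995 ≈ -0.0027162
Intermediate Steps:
X = -4/3 (X = -⅓*4 = -4/3 ≈ -1.3333)
M(o, y) = 8/3 + o (M(o, y) = (o + 4) - 4/3 = (4 + o) - 4/3 = 8/3 + o)
B = -38/5 (B = -(30 + (-5 - 1*(-13)))/5 = -(30 + (-5 + 13))/5 = -(30 + 8)/5 = -⅕*38 = -38/5 ≈ -7.6000)
s(O) = -38/5
s(M(-4, -1))/2798 = -38/5/2798 = -38/5*1/2798 = -19/6995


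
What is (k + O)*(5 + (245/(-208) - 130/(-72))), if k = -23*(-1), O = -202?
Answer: -1885765/1872 ≈ -1007.4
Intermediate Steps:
k = 23
(k + O)*(5 + (245/(-208) - 130/(-72))) = (23 - 202)*(5 + (245/(-208) - 130/(-72))) = -179*(5 + (245*(-1/208) - 130*(-1/72))) = -179*(5 + (-245/208 + 65/36)) = -179*(5 + 1175/1872) = -179*10535/1872 = -1885765/1872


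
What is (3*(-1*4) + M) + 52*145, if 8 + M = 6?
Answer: 7526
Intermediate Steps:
M = -2 (M = -8 + 6 = -2)
(3*(-1*4) + M) + 52*145 = (3*(-1*4) - 2) + 52*145 = (3*(-4) - 2) + 7540 = (-12 - 2) + 7540 = -14 + 7540 = 7526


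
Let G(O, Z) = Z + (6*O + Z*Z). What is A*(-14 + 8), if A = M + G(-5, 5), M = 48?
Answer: -288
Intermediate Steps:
G(O, Z) = Z + Z**2 + 6*O (G(O, Z) = Z + (6*O + Z**2) = Z + (Z**2 + 6*O) = Z + Z**2 + 6*O)
A = 48 (A = 48 + (5 + 5**2 + 6*(-5)) = 48 + (5 + 25 - 30) = 48 + 0 = 48)
A*(-14 + 8) = 48*(-14 + 8) = 48*(-6) = -288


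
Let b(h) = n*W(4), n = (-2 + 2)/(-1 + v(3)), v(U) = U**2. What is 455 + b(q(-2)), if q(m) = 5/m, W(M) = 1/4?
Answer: 455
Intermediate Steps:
W(M) = 1/4
n = 0 (n = (-2 + 2)/(-1 + 3**2) = 0/(-1 + 9) = 0/8 = 0*(1/8) = 0)
b(h) = 0 (b(h) = 0*(1/4) = 0)
455 + b(q(-2)) = 455 + 0 = 455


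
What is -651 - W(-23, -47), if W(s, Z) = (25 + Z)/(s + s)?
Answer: -14984/23 ≈ -651.48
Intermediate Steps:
W(s, Z) = (25 + Z)/(2*s) (W(s, Z) = (25 + Z)/((2*s)) = (25 + Z)*(1/(2*s)) = (25 + Z)/(2*s))
-651 - W(-23, -47) = -651 - (25 - 47)/(2*(-23)) = -651 - (-1)*(-22)/(2*23) = -651 - 1*11/23 = -651 - 11/23 = -14984/23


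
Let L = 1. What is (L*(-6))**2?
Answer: 36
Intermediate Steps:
(L*(-6))**2 = (1*(-6))**2 = (-6)**2 = 36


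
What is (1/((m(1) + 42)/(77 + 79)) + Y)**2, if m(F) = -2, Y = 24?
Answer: 77841/100 ≈ 778.41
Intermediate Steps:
(1/((m(1) + 42)/(77 + 79)) + Y)**2 = (1/((-2 + 42)/(77 + 79)) + 24)**2 = (1/(40/156) + 24)**2 = (1/(40*(1/156)) + 24)**2 = (1/(10/39) + 24)**2 = (39/10 + 24)**2 = (279/10)**2 = 77841/100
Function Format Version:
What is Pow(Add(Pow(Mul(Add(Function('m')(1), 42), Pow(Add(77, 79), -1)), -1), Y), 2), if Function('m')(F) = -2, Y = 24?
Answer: Rational(77841, 100) ≈ 778.41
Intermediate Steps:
Pow(Add(Pow(Mul(Add(Function('m')(1), 42), Pow(Add(77, 79), -1)), -1), Y), 2) = Pow(Add(Pow(Mul(Add(-2, 42), Pow(Add(77, 79), -1)), -1), 24), 2) = Pow(Add(Pow(Mul(40, Pow(156, -1)), -1), 24), 2) = Pow(Add(Pow(Mul(40, Rational(1, 156)), -1), 24), 2) = Pow(Add(Pow(Rational(10, 39), -1), 24), 2) = Pow(Add(Rational(39, 10), 24), 2) = Pow(Rational(279, 10), 2) = Rational(77841, 100)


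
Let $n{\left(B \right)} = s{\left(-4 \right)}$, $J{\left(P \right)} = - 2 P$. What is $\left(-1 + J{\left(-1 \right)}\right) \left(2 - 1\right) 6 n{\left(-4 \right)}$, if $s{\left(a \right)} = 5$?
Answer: $30$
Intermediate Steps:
$n{\left(B \right)} = 5$
$\left(-1 + J{\left(-1 \right)}\right) \left(2 - 1\right) 6 n{\left(-4 \right)} = \left(-1 - -2\right) \left(2 - 1\right) 6 \cdot 5 = \left(-1 + 2\right) 1 \cdot 6 \cdot 5 = 1 \cdot 6 \cdot 5 = 6 \cdot 5 = 30$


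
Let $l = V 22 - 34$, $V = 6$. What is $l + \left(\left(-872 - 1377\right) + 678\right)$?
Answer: $-1473$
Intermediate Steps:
$l = 98$ ($l = 6 \cdot 22 - 34 = 132 - 34 = 98$)
$l + \left(\left(-872 - 1377\right) + 678\right) = 98 + \left(\left(-872 - 1377\right) + 678\right) = 98 + \left(-2249 + 678\right) = 98 - 1571 = -1473$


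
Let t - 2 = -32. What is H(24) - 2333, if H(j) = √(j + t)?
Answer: -2333 + I*√6 ≈ -2333.0 + 2.4495*I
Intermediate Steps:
t = -30 (t = 2 - 32 = -30)
H(j) = √(-30 + j) (H(j) = √(j - 30) = √(-30 + j))
H(24) - 2333 = √(-30 + 24) - 2333 = √(-6) - 2333 = I*√6 - 2333 = -2333 + I*√6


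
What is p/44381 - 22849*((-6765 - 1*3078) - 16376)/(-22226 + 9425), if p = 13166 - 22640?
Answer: -26587798932385/568121181 ≈ -46800.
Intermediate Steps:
p = -9474
p/44381 - 22849*((-6765 - 1*3078) - 16376)/(-22226 + 9425) = -9474/44381 - 22849*((-6765 - 1*3078) - 16376)/(-22226 + 9425) = -9474*1/44381 - 22849/((-12801/((-6765 - 3078) - 16376))) = -9474/44381 - 22849/((-12801/(-9843 - 16376))) = -9474/44381 - 22849/((-12801/(-26219))) = -9474/44381 - 22849/((-12801*(-1/26219))) = -9474/44381 - 22849/12801/26219 = -9474/44381 - 22849*26219/12801 = -9474/44381 - 599077931/12801 = -26587798932385/568121181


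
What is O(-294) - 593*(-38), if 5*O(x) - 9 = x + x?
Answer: 112091/5 ≈ 22418.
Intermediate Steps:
O(x) = 9/5 + 2*x/5 (O(x) = 9/5 + (x + x)/5 = 9/5 + (2*x)/5 = 9/5 + 2*x/5)
O(-294) - 593*(-38) = (9/5 + (⅖)*(-294)) - 593*(-38) = (9/5 - 588/5) + 22534 = -579/5 + 22534 = 112091/5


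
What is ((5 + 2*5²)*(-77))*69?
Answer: -292215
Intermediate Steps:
((5 + 2*5²)*(-77))*69 = ((5 + 2*25)*(-77))*69 = ((5 + 50)*(-77))*69 = (55*(-77))*69 = -4235*69 = -292215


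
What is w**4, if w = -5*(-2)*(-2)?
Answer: 160000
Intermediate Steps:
w = -20 (w = 10*(-2) = -20)
w**4 = (-20)**4 = 160000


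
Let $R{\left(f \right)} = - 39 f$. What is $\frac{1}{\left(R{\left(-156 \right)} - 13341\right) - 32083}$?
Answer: $- \frac{1}{39340} \approx -2.5419 \cdot 10^{-5}$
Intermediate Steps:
$\frac{1}{\left(R{\left(-156 \right)} - 13341\right) - 32083} = \frac{1}{\left(\left(-39\right) \left(-156\right) - 13341\right) - 32083} = \frac{1}{\left(6084 - 13341\right) - 32083} = \frac{1}{-7257 - 32083} = \frac{1}{-39340} = - \frac{1}{39340}$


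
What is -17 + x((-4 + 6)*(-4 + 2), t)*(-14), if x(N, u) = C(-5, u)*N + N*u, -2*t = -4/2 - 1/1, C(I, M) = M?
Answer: 151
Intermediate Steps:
t = 3/2 (t = -(-4/2 - 1/1)/2 = -(-4*1/2 - 1*1)/2 = -(-2 - 1)/2 = -1/2*(-3) = 3/2 ≈ 1.5000)
x(N, u) = 2*N*u (x(N, u) = u*N + N*u = N*u + N*u = 2*N*u)
-17 + x((-4 + 6)*(-4 + 2), t)*(-14) = -17 + (2*((-4 + 6)*(-4 + 2))*(3/2))*(-14) = -17 + (2*(2*(-2))*(3/2))*(-14) = -17 + (2*(-4)*(3/2))*(-14) = -17 - 12*(-14) = -17 + 168 = 151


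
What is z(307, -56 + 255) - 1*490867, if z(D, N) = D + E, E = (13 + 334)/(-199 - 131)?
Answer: -161885147/330 ≈ -4.9056e+5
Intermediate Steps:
E = -347/330 (E = 347/(-330) = 347*(-1/330) = -347/330 ≈ -1.0515)
z(D, N) = -347/330 + D (z(D, N) = D - 347/330 = -347/330 + D)
z(307, -56 + 255) - 1*490867 = (-347/330 + 307) - 1*490867 = 100963/330 - 490867 = -161885147/330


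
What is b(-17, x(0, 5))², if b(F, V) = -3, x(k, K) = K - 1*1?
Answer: 9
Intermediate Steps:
x(k, K) = -1 + K (x(k, K) = K - 1 = -1 + K)
b(-17, x(0, 5))² = (-3)² = 9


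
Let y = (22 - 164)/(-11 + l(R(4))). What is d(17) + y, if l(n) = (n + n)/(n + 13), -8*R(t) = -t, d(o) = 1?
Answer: 4129/295 ≈ 13.997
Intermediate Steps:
R(t) = t/8 (R(t) = -(-1)*t/8 = t/8)
l(n) = 2*n/(13 + n) (l(n) = (2*n)/(13 + n) = 2*n/(13 + n))
y = 3834/295 (y = (22 - 164)/(-11 + 2*((1/8)*4)/(13 + (1/8)*4)) = -142/(-11 + 2*(1/2)/(13 + 1/2)) = -142/(-11 + 2*(1/2)/(27/2)) = -142/(-11 + 2*(1/2)*(2/27)) = -142/(-11 + 2/27) = -142/(-295/27) = -142*(-27/295) = 3834/295 ≈ 12.997)
d(17) + y = 1 + 3834/295 = 4129/295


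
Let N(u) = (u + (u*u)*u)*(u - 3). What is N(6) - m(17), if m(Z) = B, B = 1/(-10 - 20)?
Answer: 19981/30 ≈ 666.03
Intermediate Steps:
B = -1/30 (B = 1/(-30) = -1/30 ≈ -0.033333)
m(Z) = -1/30
N(u) = (-3 + u)*(u + u³) (N(u) = (u + u²*u)*(-3 + u) = (u + u³)*(-3 + u) = (-3 + u)*(u + u³))
N(6) - m(17) = 6*(-3 + 6 + 6³ - 3*6²) - 1*(-1/30) = 6*(-3 + 6 + 216 - 3*36) + 1/30 = 6*(-3 + 6 + 216 - 108) + 1/30 = 6*111 + 1/30 = 666 + 1/30 = 19981/30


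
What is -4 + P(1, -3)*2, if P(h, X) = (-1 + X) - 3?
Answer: -18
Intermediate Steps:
P(h, X) = -4 + X
-4 + P(1, -3)*2 = -4 + (-4 - 3)*2 = -4 - 7*2 = -4 - 14 = -18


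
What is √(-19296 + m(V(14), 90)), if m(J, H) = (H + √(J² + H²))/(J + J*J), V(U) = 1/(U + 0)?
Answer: √(-4077000 + 210*√1587601)/15 ≈ 130.17*I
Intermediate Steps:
V(U) = 1/U
m(J, H) = (H + √(H² + J²))/(J + J²)
√(-19296 + m(V(14), 90)) = √(-19296 + (90 + √(90² + (1/14)²))/((1/14)*(1 + 1/14))) = √(-19296 + (90 + √(8100 + (1/14)²))/((1/14)*(1 + 1/14))) = √(-19296 + 14*(90 + √(8100 + 1/196))/(15/14)) = √(-19296 + 14*(14/15)*(90 + √(1587601/196))) = √(-19296 + 14*(14/15)*(90 + √1587601/14)) = √(-19296 + (1176 + 14*√1587601/15)) = √(-18120 + 14*√1587601/15)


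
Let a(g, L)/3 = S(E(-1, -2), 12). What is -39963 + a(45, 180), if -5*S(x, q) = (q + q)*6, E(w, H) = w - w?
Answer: -200247/5 ≈ -40049.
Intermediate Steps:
E(w, H) = 0
S(x, q) = -12*q/5 (S(x, q) = -(q + q)*6/5 = -2*q*6/5 = -12*q/5)
a(g, L) = -432/5 (a(g, L) = 3*(-12/5*12) = 3*(-144/5) = -432/5)
-39963 + a(45, 180) = -39963 - 432/5 = -200247/5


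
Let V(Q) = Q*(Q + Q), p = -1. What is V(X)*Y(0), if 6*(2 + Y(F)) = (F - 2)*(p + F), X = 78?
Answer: -20280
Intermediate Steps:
Y(F) = -2 + (-1 + F)*(-2 + F)/6 (Y(F) = -2 + ((F - 2)*(-1 + F))/6 = -2 + ((-2 + F)*(-1 + F))/6 = -2 + ((-1 + F)*(-2 + F))/6 = -2 + (-1 + F)*(-2 + F)/6)
V(Q) = 2*Q² (V(Q) = Q*(2*Q) = 2*Q²)
V(X)*Y(0) = (2*78²)*(-5/3 - ½*0 + (⅙)*0²) = (2*6084)*(-5/3 + 0 + (⅙)*0) = 12168*(-5/3 + 0 + 0) = 12168*(-5/3) = -20280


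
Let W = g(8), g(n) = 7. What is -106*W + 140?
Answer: -602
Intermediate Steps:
W = 7
-106*W + 140 = -106*7 + 140 = -742 + 140 = -602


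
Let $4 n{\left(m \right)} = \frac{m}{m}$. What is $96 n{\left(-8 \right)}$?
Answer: $24$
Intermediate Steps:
$n{\left(m \right)} = \frac{1}{4}$ ($n{\left(m \right)} = \frac{m \frac{1}{m}}{4} = \frac{1}{4} \cdot 1 = \frac{1}{4}$)
$96 n{\left(-8 \right)} = 96 \cdot \frac{1}{4} = 24$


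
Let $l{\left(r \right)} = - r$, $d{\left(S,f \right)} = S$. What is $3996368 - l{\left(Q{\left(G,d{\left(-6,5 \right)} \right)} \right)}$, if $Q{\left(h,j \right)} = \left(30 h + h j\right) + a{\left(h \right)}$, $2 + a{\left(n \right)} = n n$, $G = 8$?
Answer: $3996622$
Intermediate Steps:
$a{\left(n \right)} = -2 + n^{2}$ ($a{\left(n \right)} = -2 + n n = -2 + n^{2}$)
$Q{\left(h,j \right)} = -2 + h^{2} + 30 h + h j$ ($Q{\left(h,j \right)} = \left(30 h + h j\right) + \left(-2 + h^{2}\right) = -2 + h^{2} + 30 h + h j$)
$3996368 - l{\left(Q{\left(G,d{\left(-6,5 \right)} \right)} \right)} = 3996368 - - (-2 + 8^{2} + 30 \cdot 8 + 8 \left(-6\right)) = 3996368 - - (-2 + 64 + 240 - 48) = 3996368 - \left(-1\right) 254 = 3996368 - -254 = 3996368 + 254 = 3996622$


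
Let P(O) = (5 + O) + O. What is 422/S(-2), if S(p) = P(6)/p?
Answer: -844/17 ≈ -49.647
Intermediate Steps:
P(O) = 5 + 2*O
S(p) = 17/p (S(p) = (5 + 2*6)/p = (5 + 12)/p = 17/p)
422/S(-2) = 422/((17/(-2))) = 422/((17*(-1/2))) = 422/(-17/2) = 422*(-2/17) = -844/17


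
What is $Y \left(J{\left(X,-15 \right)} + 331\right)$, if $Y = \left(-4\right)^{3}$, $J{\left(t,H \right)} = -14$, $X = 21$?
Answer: $-20288$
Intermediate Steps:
$Y = -64$
$Y \left(J{\left(X,-15 \right)} + 331\right) = - 64 \left(-14 + 331\right) = \left(-64\right) 317 = -20288$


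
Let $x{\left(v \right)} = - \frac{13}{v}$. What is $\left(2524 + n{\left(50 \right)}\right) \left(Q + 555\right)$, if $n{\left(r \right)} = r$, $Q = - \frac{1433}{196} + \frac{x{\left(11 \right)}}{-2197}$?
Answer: $\frac{1796024421}{1274} \approx 1.4098 \cdot 10^{6}$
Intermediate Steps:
$Q = - \frac{2663751}{364364}$ ($Q = - \frac{1433}{196} + \frac{\left(-13\right) \frac{1}{11}}{-2197} = \left(-1433\right) \frac{1}{196} + \left(-13\right) \frac{1}{11} \left(- \frac{1}{2197}\right) = - \frac{1433}{196} - - \frac{1}{1859} = - \frac{1433}{196} + \frac{1}{1859} = - \frac{2663751}{364364} \approx -7.3107$)
$\left(2524 + n{\left(50 \right)}\right) \left(Q + 555\right) = \left(2524 + 50\right) \left(- \frac{2663751}{364364} + 555\right) = 2574 \cdot \frac{199558269}{364364} = \frac{1796024421}{1274}$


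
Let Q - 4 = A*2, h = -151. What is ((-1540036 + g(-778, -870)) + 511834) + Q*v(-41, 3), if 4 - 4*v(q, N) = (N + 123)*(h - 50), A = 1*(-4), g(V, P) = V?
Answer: -1054310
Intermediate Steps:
A = -4
v(q, N) = 24727/4 + 201*N/4 (v(q, N) = 1 - (N + 123)*(-151 - 50)/4 = 1 - (123 + N)*(-201)/4 = 1 - (-24723 - 201*N)/4 = 1 + (24723/4 + 201*N/4) = 24727/4 + 201*N/4)
Q = -4 (Q = 4 - 4*2 = 4 - 8 = -4)
((-1540036 + g(-778, -870)) + 511834) + Q*v(-41, 3) = ((-1540036 - 778) + 511834) - 4*(24727/4 + (201/4)*3) = (-1540814 + 511834) - 4*(24727/4 + 603/4) = -1028980 - 4*12665/2 = -1028980 - 25330 = -1054310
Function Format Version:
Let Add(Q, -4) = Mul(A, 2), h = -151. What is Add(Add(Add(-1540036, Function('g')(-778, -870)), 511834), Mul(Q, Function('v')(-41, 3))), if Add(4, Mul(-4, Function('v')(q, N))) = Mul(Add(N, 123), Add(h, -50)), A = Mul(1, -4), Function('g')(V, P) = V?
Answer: -1054310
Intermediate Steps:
A = -4
Function('v')(q, N) = Add(Rational(24727, 4), Mul(Rational(201, 4), N)) (Function('v')(q, N) = Add(1, Mul(Rational(-1, 4), Mul(Add(N, 123), Add(-151, -50)))) = Add(1, Mul(Rational(-1, 4), Mul(Add(123, N), -201))) = Add(1, Mul(Rational(-1, 4), Add(-24723, Mul(-201, N)))) = Add(1, Add(Rational(24723, 4), Mul(Rational(201, 4), N))) = Add(Rational(24727, 4), Mul(Rational(201, 4), N)))
Q = -4 (Q = Add(4, Mul(-4, 2)) = Add(4, -8) = -4)
Add(Add(Add(-1540036, Function('g')(-778, -870)), 511834), Mul(Q, Function('v')(-41, 3))) = Add(Add(Add(-1540036, -778), 511834), Mul(-4, Add(Rational(24727, 4), Mul(Rational(201, 4), 3)))) = Add(Add(-1540814, 511834), Mul(-4, Add(Rational(24727, 4), Rational(603, 4)))) = Add(-1028980, Mul(-4, Rational(12665, 2))) = Add(-1028980, -25330) = -1054310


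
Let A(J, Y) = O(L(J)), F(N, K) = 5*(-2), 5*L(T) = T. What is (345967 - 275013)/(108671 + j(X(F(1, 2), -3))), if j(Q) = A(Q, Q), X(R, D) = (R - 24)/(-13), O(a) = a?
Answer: 4612010/7063649 ≈ 0.65292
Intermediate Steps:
L(T) = T/5
F(N, K) = -10
X(R, D) = 24/13 - R/13 (X(R, D) = (-24 + R)*(-1/13) = 24/13 - R/13)
A(J, Y) = J/5
j(Q) = Q/5
(345967 - 275013)/(108671 + j(X(F(1, 2), -3))) = (345967 - 275013)/(108671 + (24/13 - 1/13*(-10))/5) = 70954/(108671 + (24/13 + 10/13)/5) = 70954/(108671 + (⅕)*(34/13)) = 70954/(108671 + 34/65) = 70954/(7063649/65) = 70954*(65/7063649) = 4612010/7063649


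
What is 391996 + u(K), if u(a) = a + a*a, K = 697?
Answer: 878502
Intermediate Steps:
u(a) = a + a²
391996 + u(K) = 391996 + 697*(1 + 697) = 391996 + 697*698 = 391996 + 486506 = 878502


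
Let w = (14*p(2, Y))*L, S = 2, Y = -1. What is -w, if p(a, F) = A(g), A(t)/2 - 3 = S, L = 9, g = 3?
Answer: -1260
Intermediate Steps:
A(t) = 10 (A(t) = 6 + 2*2 = 6 + 4 = 10)
p(a, F) = 10
w = 1260 (w = (14*10)*9 = 140*9 = 1260)
-w = -1*1260 = -1260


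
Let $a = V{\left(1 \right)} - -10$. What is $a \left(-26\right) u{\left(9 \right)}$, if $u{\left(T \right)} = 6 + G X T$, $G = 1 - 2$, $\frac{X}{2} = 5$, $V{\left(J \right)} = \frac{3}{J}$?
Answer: $28392$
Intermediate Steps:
$X = 10$ ($X = 2 \cdot 5 = 10$)
$G = -1$ ($G = 1 - 2 = -1$)
$u{\left(T \right)} = 6 - 10 T$
$a = 13$ ($a = \frac{3}{1} - -10 = 3 \cdot 1 + 10 = 3 + 10 = 13$)
$a \left(-26\right) u{\left(9 \right)} = 13 \left(-26\right) \left(6 - 90\right) = - 338 \left(6 - 90\right) = \left(-338\right) \left(-84\right) = 28392$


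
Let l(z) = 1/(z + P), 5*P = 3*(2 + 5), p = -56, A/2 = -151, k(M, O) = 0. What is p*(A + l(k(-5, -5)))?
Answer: 50696/3 ≈ 16899.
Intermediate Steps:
A = -302 (A = 2*(-151) = -302)
P = 21/5 (P = (3*(2 + 5))/5 = (3*7)/5 = (1/5)*21 = 21/5 ≈ 4.2000)
l(z) = 1/(21/5 + z) (l(z) = 1/(z + 21/5) = 1/(21/5 + z))
p*(A + l(k(-5, -5))) = -56*(-302 + 5/(21 + 5*0)) = -56*(-302 + 5/(21 + 0)) = -56*(-302 + 5/21) = -56*(-6337/21) = 50696/3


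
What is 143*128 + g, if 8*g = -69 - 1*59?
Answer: 18288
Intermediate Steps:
g = -16 (g = (-69 - 1*59)/8 = (-69 - 59)/8 = (⅛)*(-128) = -16)
143*128 + g = 143*128 - 16 = 18304 - 16 = 18288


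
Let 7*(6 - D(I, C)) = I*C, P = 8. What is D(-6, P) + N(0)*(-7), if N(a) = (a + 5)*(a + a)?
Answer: 90/7 ≈ 12.857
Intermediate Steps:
N(a) = 2*a*(5 + a) (N(a) = (5 + a)*(2*a) = 2*a*(5 + a))
D(I, C) = 6 - C*I/7 (D(I, C) = 6 - I*C/7 = 6 - C*I/7)
D(-6, P) + N(0)*(-7) = (6 - ⅐*8*(-6)) + (2*0*(5 + 0))*(-7) = (6 + 48/7) + (2*0*5)*(-7) = 90/7 + 0*(-7) = 90/7 + 0 = 90/7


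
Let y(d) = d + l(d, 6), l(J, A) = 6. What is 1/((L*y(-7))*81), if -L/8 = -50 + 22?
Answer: -1/18144 ≈ -5.5115e-5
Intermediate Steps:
L = 224 (L = -8*(-50 + 22) = -8*(-28) = 224)
y(d) = 6 + d (y(d) = d + 6 = 6 + d)
1/((L*y(-7))*81) = 1/((224*(6 - 7))*81) = 1/((224*(-1))*81) = 1/(-224*81) = 1/(-18144) = -1/18144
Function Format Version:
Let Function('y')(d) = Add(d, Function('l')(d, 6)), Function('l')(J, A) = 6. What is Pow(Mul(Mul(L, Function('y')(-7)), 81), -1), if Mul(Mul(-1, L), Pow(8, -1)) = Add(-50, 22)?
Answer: Rational(-1, 18144) ≈ -5.5115e-5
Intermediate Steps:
L = 224 (L = Mul(-8, Add(-50, 22)) = Mul(-8, -28) = 224)
Function('y')(d) = Add(6, d) (Function('y')(d) = Add(d, 6) = Add(6, d))
Pow(Mul(Mul(L, Function('y')(-7)), 81), -1) = Pow(Mul(Mul(224, Add(6, -7)), 81), -1) = Pow(Mul(Mul(224, -1), 81), -1) = Pow(Mul(-224, 81), -1) = Pow(-18144, -1) = Rational(-1, 18144)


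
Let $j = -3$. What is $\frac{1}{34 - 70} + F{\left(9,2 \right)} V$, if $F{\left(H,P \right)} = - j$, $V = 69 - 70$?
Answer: $- \frac{109}{36} \approx -3.0278$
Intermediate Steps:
$V = -1$ ($V = 69 - 70 = -1$)
$F{\left(H,P \right)} = 3$ ($F{\left(H,P \right)} = \left(-1\right) \left(-3\right) = 3$)
$\frac{1}{34 - 70} + F{\left(9,2 \right)} V = \frac{1}{34 - 70} + 3 \left(-1\right) = \frac{1}{-36} - 3 = - \frac{1}{36} - 3 = - \frac{109}{36}$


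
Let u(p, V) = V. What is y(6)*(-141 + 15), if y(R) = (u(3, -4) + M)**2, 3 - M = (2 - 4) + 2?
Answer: -126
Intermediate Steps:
M = 3 (M = 3 - ((2 - 4) + 2) = 3 - (-2 + 2) = 3 - 1*0 = 3 + 0 = 3)
y(R) = 1 (y(R) = (-4 + 3)**2 = (-1)**2 = 1)
y(6)*(-141 + 15) = 1*(-141 + 15) = 1*(-126) = -126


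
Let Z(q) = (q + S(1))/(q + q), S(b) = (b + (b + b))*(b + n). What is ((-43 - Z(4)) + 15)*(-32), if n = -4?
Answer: 876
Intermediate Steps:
S(b) = 3*b*(-4 + b) (S(b) = (b + (b + b))*(b - 4) = (b + 2*b)*(-4 + b) = (3*b)*(-4 + b) = 3*b*(-4 + b))
Z(q) = (-9 + q)/(2*q) (Z(q) = (q + 3*1*(-4 + 1))/(q + q) = (q + 3*1*(-3))/((2*q)) = (q - 9)*(1/(2*q)) = (-9 + q)*(1/(2*q)) = (-9 + q)/(2*q))
((-43 - Z(4)) + 15)*(-32) = ((-43 - (-9 + 4)/(2*4)) + 15)*(-32) = ((-43 - (-5)/(2*4)) + 15)*(-32) = ((-43 - 1*(-5/8)) + 15)*(-32) = ((-43 + 5/8) + 15)*(-32) = (-339/8 + 15)*(-32) = -219/8*(-32) = 876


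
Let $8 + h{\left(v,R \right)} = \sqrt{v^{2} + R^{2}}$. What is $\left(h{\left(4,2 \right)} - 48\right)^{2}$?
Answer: $3156 - 224 \sqrt{5} \approx 2655.1$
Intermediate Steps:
$h{\left(v,R \right)} = -8 + \sqrt{R^{2} + v^{2}}$ ($h{\left(v,R \right)} = -8 + \sqrt{v^{2} + R^{2}} = -8 + \sqrt{R^{2} + v^{2}}$)
$\left(h{\left(4,2 \right)} - 48\right)^{2} = \left(\left(-8 + \sqrt{2^{2} + 4^{2}}\right) - 48\right)^{2} = \left(\left(-8 + \sqrt{4 + 16}\right) - 48\right)^{2} = \left(\left(-8 + \sqrt{20}\right) - 48\right)^{2} = \left(\left(-8 + 2 \sqrt{5}\right) - 48\right)^{2} = \left(-56 + 2 \sqrt{5}\right)^{2}$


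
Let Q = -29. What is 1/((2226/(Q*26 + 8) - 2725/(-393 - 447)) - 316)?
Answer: -62664/19785523 ≈ -0.0031672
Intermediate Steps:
1/((2226/(Q*26 + 8) - 2725/(-393 - 447)) - 316) = 1/((2226/(-29*26 + 8) - 2725/(-393 - 447)) - 316) = 1/((2226/(-754 + 8) - 2725/(-840)) - 316) = 1/((2226/(-746) - 2725*(-1/840)) - 316) = 1/((2226*(-1/746) + 545/168) - 316) = 1/((-1113/373 + 545/168) - 316) = 1/(16301/62664 - 316) = 1/(-19785523/62664) = -62664/19785523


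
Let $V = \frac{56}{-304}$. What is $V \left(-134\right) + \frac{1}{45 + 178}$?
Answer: $\frac{104606}{4237} \approx 24.689$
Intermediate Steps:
$V = - \frac{7}{38}$ ($V = 56 \left(- \frac{1}{304}\right) = - \frac{7}{38} \approx -0.18421$)
$V \left(-134\right) + \frac{1}{45 + 178} = \left(- \frac{7}{38}\right) \left(-134\right) + \frac{1}{45 + 178} = \frac{469}{19} + \frac{1}{223} = \frac{104606}{4237}$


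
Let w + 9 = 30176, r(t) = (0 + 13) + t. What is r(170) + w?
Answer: 30350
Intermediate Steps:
r(t) = 13 + t
w = 30167 (w = -9 + 30176 = 30167)
r(170) + w = (13 + 170) + 30167 = 183 + 30167 = 30350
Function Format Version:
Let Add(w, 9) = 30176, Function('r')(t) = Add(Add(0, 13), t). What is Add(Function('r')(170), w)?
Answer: 30350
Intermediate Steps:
Function('r')(t) = Add(13, t)
w = 30167 (w = Add(-9, 30176) = 30167)
Add(Function('r')(170), w) = Add(Add(13, 170), 30167) = Add(183, 30167) = 30350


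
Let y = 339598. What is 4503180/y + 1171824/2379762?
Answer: 132314830118/9620981139 ≈ 13.753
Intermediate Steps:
4503180/y + 1171824/2379762 = 4503180/339598 + 1171824/2379762 = 4503180*(1/339598) + 1171824*(1/2379762) = 2251590/169799 + 195304/396627 = 132314830118/9620981139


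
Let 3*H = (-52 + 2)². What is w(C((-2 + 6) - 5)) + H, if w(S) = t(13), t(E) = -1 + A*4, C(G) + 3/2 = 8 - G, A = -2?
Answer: 2473/3 ≈ 824.33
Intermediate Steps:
C(G) = 13/2 - G (C(G) = -3/2 + (8 - G) = 13/2 - G)
H = 2500/3 (H = (-52 + 2)²/3 = (⅓)*(-50)² = (⅓)*2500 = 2500/3 ≈ 833.33)
t(E) = -9 (t(E) = -1 - 2*4 = -1 - 8 = -9)
w(S) = -9
w(C((-2 + 6) - 5)) + H = -9 + 2500/3 = 2473/3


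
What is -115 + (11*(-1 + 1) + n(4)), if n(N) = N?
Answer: -111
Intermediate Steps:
-115 + (11*(-1 + 1) + n(4)) = -115 + (11*(-1 + 1) + 4) = -115 + (11*0 + 4) = -115 + (0 + 4) = -115 + 4 = -111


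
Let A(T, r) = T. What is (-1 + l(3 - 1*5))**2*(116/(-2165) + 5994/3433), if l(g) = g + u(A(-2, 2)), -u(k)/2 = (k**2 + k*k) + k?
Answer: 566045190/1486489 ≈ 380.79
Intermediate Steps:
u(k) = -4*k**2 - 2*k (u(k) = -2*((k**2 + k*k) + k) = -2*((k**2 + k**2) + k) = -2*(2*k**2 + k) = -2*(k + 2*k**2) = -4*k**2 - 2*k)
l(g) = -12 + g (l(g) = g - 2*(-2)*(1 + 2*(-2)) = g - 2*(-2)*(1 - 4) = g - 2*(-2)*(-3) = g - 12 = -12 + g)
(-1 + l(3 - 1*5))**2*(116/(-2165) + 5994/3433) = (-1 + (-12 + (3 - 1*5)))**2*(116/(-2165) + 5994/3433) = (-1 + (-12 + (3 - 5)))**2*(116*(-1/2165) + 5994*(1/3433)) = (-1 + (-12 - 2))**2*(-116/2165 + 5994/3433) = (-1 - 14)**2*(12578782/7432445) = (-15)**2*(12578782/7432445) = 225*(12578782/7432445) = 566045190/1486489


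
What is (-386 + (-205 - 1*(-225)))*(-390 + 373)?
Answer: 6222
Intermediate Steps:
(-386 + (-205 - 1*(-225)))*(-390 + 373) = (-386 + (-205 + 225))*(-17) = (-386 + 20)*(-17) = -366*(-17) = 6222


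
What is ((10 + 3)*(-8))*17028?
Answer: -1770912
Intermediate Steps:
((10 + 3)*(-8))*17028 = (13*(-8))*17028 = -104*17028 = -1770912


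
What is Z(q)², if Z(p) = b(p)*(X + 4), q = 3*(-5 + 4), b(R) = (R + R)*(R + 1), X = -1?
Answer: 1296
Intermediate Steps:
b(R) = 2*R*(1 + R) (b(R) = (2*R)*(1 + R) = 2*R*(1 + R))
q = -3 (q = 3*(-1) = -3)
Z(p) = 6*p*(1 + p) (Z(p) = (2*p*(1 + p))*(-1 + 4) = (2*p*(1 + p))*3 = 6*p*(1 + p))
Z(q)² = (6*(-3)*(1 - 3))² = (6*(-3)*(-2))² = 36² = 1296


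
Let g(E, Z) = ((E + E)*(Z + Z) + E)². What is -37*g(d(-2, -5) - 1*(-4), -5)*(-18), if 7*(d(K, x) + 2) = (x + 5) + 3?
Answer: 69483114/49 ≈ 1.4180e+6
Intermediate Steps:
d(K, x) = -6/7 + x/7 (d(K, x) = -2 + ((x + 5) + 3)/7 = -2 + ((5 + x) + 3)/7 = -2 + (8 + x)/7 = -2 + (8/7 + x/7) = -6/7 + x/7)
g(E, Z) = (E + 4*E*Z)² (g(E, Z) = ((2*E)*(2*Z) + E)² = (4*E*Z + E)² = (E + 4*E*Z)²)
-37*g(d(-2, -5) - 1*(-4), -5)*(-18) = -37*((-6/7 + (⅐)*(-5)) - 1*(-4))²*(1 + 4*(-5))²*(-18) = -37*((-6/7 - 5/7) + 4)²*(1 - 20)²*(-18) = -37*(-11/7 + 4)²*(-19)²*(-18) = -37*(17/7)²*361*(-18) = -10693*361/49*(-18) = -37*104329/49*(-18) = -3860173/49*(-18) = 69483114/49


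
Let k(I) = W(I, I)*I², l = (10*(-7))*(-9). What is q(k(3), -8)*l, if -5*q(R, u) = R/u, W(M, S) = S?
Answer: 1701/4 ≈ 425.25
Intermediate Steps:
l = 630 (l = -70*(-9) = 630)
k(I) = I³ (k(I) = I*I² = I³)
q(R, u) = -R/(5*u)
q(k(3), -8)*l = -⅕*3³/(-8)*630 = -⅕*27*(-⅛)*630 = (27/40)*630 = 1701/4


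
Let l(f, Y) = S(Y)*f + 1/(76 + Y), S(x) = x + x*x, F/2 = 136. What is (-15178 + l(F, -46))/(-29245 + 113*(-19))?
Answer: -16435861/941760 ≈ -17.452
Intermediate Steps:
F = 272 (F = 2*136 = 272)
S(x) = x + x²
l(f, Y) = 1/(76 + Y) + Y*f*(1 + Y) (l(f, Y) = (Y*(1 + Y))*f + 1/(76 + Y) = Y*f*(1 + Y) + 1/(76 + Y) = 1/(76 + Y) + Y*f*(1 + Y))
(-15178 + l(F, -46))/(-29245 + 113*(-19)) = (-15178 + (1 + 272*(-46)²*(1 - 46) + 76*(-46)*272*(1 - 46))/(76 - 46))/(-29245 + 113*(-19)) = (-15178 + (1 + 272*2116*(-45) + 76*(-46)*272*(-45))/30)/(-29245 - 2147) = (-15178 + (1 - 25899840 + 42791040)/30)/(-31392) = (-15178 + (1/30)*16891201)*(-1/31392) = (-15178 + 16891201/30)*(-1/31392) = (16435861/30)*(-1/31392) = -16435861/941760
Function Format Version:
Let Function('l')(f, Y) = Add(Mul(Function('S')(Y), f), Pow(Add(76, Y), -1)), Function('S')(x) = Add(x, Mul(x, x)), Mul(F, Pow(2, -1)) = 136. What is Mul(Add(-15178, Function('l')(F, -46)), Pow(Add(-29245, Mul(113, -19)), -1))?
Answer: Rational(-16435861, 941760) ≈ -17.452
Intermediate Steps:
F = 272 (F = Mul(2, 136) = 272)
Function('S')(x) = Add(x, Pow(x, 2))
Function('l')(f, Y) = Add(Pow(Add(76, Y), -1), Mul(Y, f, Add(1, Y))) (Function('l')(f, Y) = Add(Mul(Mul(Y, Add(1, Y)), f), Pow(Add(76, Y), -1)) = Add(Mul(Y, f, Add(1, Y)), Pow(Add(76, Y), -1)) = Add(Pow(Add(76, Y), -1), Mul(Y, f, Add(1, Y))))
Mul(Add(-15178, Function('l')(F, -46)), Pow(Add(-29245, Mul(113, -19)), -1)) = Mul(Add(-15178, Mul(Pow(Add(76, -46), -1), Add(1, Mul(272, Pow(-46, 2), Add(1, -46)), Mul(76, -46, 272, Add(1, -46))))), Pow(Add(-29245, Mul(113, -19)), -1)) = Mul(Add(-15178, Mul(Pow(30, -1), Add(1, Mul(272, 2116, -45), Mul(76, -46, 272, -45)))), Pow(Add(-29245, -2147), -1)) = Mul(Add(-15178, Mul(Rational(1, 30), Add(1, -25899840, 42791040))), Pow(-31392, -1)) = Mul(Add(-15178, Mul(Rational(1, 30), 16891201)), Rational(-1, 31392)) = Mul(Add(-15178, Rational(16891201, 30)), Rational(-1, 31392)) = Mul(Rational(16435861, 30), Rational(-1, 31392)) = Rational(-16435861, 941760)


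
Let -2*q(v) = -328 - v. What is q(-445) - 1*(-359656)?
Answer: 719195/2 ≈ 3.5960e+5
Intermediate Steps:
q(v) = 164 + v/2 (q(v) = -(-328 - v)/2 = 164 + v/2)
q(-445) - 1*(-359656) = (164 + (½)*(-445)) - 1*(-359656) = (164 - 445/2) + 359656 = -117/2 + 359656 = 719195/2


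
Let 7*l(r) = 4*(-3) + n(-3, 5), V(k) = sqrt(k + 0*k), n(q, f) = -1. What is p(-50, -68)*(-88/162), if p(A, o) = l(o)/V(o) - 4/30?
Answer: 88/1215 - 286*I*sqrt(17)/9639 ≈ 0.072428 - 0.12234*I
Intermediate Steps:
V(k) = sqrt(k) (V(k) = sqrt(k + 0) = sqrt(k))
l(r) = -13/7 (l(r) = (4*(-3) - 1)/7 = (-12 - 1)/7 = (1/7)*(-13) = -13/7)
p(A, o) = -2/15 - 13/(7*sqrt(o)) (p(A, o) = -13/(7*sqrt(o)) - 4/30 = -13/(7*sqrt(o)) - 4*1/30 = -13/(7*sqrt(o)) - 2/15 = -2/15 - 13/(7*sqrt(o)))
p(-50, -68)*(-88/162) = (-2/15 - (-13)*I*sqrt(17)/238)*(-88/162) = (-2/15 - (-13)*I*sqrt(17)/238)*(-88*1/162) = (-2/15 + 13*I*sqrt(17)/238)*(-44/81) = 88/1215 - 286*I*sqrt(17)/9639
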